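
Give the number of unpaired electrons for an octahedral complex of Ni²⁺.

2

Ni²⁺: group 10, so d-count = 10 − 2 = 8.
For octahedral d⁸ the high- and low-spin configurations coincide.
Configuration: t₂g⁶ eg², giving 2 unpaired electrons.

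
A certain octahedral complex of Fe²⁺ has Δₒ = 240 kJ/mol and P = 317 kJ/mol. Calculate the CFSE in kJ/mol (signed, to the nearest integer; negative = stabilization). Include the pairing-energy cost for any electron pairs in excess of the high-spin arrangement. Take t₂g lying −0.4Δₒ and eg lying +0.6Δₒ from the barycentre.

-96

Fe²⁺: group 8, so d-count = 8 − 2 = 6.
Δₒ < P, so pairing is avoided: the ground state is high-spin.
Configuration: t₂g⁴ eg².
Orbital CFSE = -0.4Δₒ = -0.4 × 240 = -96 kJ/mol.
High-spin has no excess pairs, so no pairing correction applies.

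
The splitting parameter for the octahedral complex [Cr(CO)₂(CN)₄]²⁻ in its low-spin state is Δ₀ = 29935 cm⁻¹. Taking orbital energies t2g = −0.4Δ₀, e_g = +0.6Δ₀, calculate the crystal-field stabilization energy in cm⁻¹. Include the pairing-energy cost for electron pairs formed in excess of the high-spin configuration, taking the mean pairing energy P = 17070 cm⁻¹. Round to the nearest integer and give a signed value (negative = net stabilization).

-30826

Ligand charges: 2×(+0) from CO and 4×(-1) from CN⁻ sum to -4; with overall charge -2, Cr is +2.
Cr²⁺: group 6, so d-count = 6 − 2 = 4.
Configuration: t2g^4 e_g^0.
Orbital CFSE = 4(-0.4) + 0(0.6) = -1.6Δ₀ = -1.6 × 29935 = -47896 cm⁻¹.
Relative to high-spin t2g^3 e_g^1 (0 paired), the low-spin configuration has 1 additional pair, contributing +1 × 17070 = +17070 cm⁻¹.
Overall CFSE = -47896 + 17070 = -30826 cm⁻¹.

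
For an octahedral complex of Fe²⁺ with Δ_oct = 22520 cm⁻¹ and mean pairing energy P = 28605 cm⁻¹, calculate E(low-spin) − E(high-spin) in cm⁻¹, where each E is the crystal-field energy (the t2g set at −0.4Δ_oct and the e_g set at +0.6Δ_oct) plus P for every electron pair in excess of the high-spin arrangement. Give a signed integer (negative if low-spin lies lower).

12170

Fe²⁺: group 8, so d-count = 8 − 2 = 6.
High-spin d⁶ fills as t2g^4 e_g^2 with CFSE 4(−0.4) + 2(+0.6) = -0.4Δ_oct = -9008 cm⁻¹.
Low-spin t2g^6 e_g^0 gives -2.4Δ_oct = -54048 cm⁻¹, but forming 2 extra pairs costs 2P = 57210 cm⁻¹, so E(LS) = -54048 + 57210 = 3162 cm⁻¹.
The difference is 3162 − (-9008) = 12170 cm⁻¹, so high-spin lies lower.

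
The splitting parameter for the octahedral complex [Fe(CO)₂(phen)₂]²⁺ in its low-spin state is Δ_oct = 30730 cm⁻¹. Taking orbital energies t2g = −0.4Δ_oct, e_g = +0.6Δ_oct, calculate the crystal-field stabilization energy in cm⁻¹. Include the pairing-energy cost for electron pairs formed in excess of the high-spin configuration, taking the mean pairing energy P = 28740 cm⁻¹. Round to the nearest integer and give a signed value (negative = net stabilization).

-16272

Ligand charges: 2×(+0) from CO and 2×(+0) from phen sum to +0; with overall charge +2, Fe is +2.
Group 8 minus oxidation state +2 gives a d⁶ configuration for Fe²⁺.
The d⁶ electrons fill as t2g^6 e_g^0.
Orbital CFSE = 6(-0.4) + 0(0.6) = -2.4Δ_oct = -2.4 × 30730 = -73752 cm⁻¹.
Pairing penalty: 3 pairs vs 1 in the high-spin reference → 2 extra × P = 57480 cm⁻¹.
Overall CFSE = -73752 + 57480 = -16272 cm⁻¹.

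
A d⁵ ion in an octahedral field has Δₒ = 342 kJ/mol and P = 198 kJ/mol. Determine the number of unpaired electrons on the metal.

With Δₒ > P the complex is low-spin.
Configuration: t₂g⁵ eg⁰.
Unpaired electrons: 1.

1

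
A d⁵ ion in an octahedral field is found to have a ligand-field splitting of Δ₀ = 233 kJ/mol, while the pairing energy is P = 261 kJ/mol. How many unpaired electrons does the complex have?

5

Δ₀ < P, so pairing is avoided: the ground state is high-spin.
Configuration: t₂g³ eg².
Unpaired electrons: 5.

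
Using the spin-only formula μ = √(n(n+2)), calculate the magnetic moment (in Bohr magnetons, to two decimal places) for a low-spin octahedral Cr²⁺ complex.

2.83 Bohr magnetons

Cr sits in group 6; removing 2 electrons leaves Cr²⁺ with 6 − 2 = 4 d electrons.
Configuration: t2g^4 e_g^0 → 2 unpaired electrons.
μ(spin-only) = √[2(2+2)] = √8 ≈ 2.83 Bohr magnetons.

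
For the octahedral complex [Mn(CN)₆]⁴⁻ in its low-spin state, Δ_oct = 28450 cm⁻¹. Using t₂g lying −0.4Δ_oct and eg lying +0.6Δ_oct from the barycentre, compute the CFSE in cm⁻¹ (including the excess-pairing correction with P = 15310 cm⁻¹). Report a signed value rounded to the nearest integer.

Each CN⁻ contributes -1; 6 × (-1) = -6. With overall charge -4, Mn is in the +2 oxidation state.
Mn²⁺: group 7, so d-count = 7 − 2 = 5.
The d⁵ electrons fill as t₂g⁵ eg⁰.
The orbital stabilization is -2.0Δ_oct = -2.0 × 28450 = -56900 cm⁻¹.
High-spin d⁵ would be t₂g³ eg² with 0 pairs; low-spin has 2, so 2 excess pairs cost +2P = +30620 cm⁻¹.
Combining: -56900 + 30620 = -26280 cm⁻¹.

-26280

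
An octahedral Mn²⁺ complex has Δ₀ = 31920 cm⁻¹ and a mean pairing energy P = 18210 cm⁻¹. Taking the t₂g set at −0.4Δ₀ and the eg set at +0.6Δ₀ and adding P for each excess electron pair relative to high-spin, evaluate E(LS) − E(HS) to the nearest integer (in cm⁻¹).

-27420

Mn is in group 7, so Mn²⁺ is d⁵ (7 − 2 = 5).
High-spin: t₂g³ eg², CFSE = 0.0Δ₀ = 0 cm⁻¹.
Low-spin: t₂g⁵ eg⁰, orbital CFSE = -2.0Δ₀ = -63840 cm⁻¹; plus 2 excess pairs × P = +36420 cm⁻¹; total -27420 cm⁻¹.
E(LS) − E(HS) = -27420 − (0) = -27420 cm⁻¹.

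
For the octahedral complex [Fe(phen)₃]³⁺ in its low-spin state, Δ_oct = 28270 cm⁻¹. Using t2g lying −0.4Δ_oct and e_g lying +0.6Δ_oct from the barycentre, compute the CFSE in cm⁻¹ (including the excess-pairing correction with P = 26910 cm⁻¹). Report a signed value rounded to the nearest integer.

phen is neutral, so the +3 overall charge sits on Fe: oxidation state +3.
Group 8 minus oxidation state +3 gives a d⁵ configuration for Fe³⁺.
The d⁵ electrons fill as t2g^5 e_g^0.
The orbital stabilization is -2.0Δ_oct = -2.0 × 28270 = -56540 cm⁻¹.
High-spin d⁵ would be t2g^3 e_g^2 with 0 pairs; low-spin has 2, so 2 excess pairs cost +2P = +53820 cm⁻¹.
Overall CFSE = -56540 + 53820 = -2720 cm⁻¹.

-2720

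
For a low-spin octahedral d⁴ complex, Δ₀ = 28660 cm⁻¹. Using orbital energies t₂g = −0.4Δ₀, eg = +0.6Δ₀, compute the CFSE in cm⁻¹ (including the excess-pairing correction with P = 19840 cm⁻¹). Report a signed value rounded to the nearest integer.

The d⁴ electrons fill as t₂g⁴ eg⁰.
CFSE(orbital) = 4×(-0.4Δ₀) + 0×(0.6Δ₀) = -1.6Δ₀; with Δ₀ = 28660 cm⁻¹ that is -45856 cm⁻¹.
Relative to high-spin t₂g³ eg¹ (0 paired), the low-spin configuration has 1 additional pair, contributing +1 × 19840 = +19840 cm⁻¹.
Combining: -45856 + 19840 = -26016 cm⁻¹.

-26016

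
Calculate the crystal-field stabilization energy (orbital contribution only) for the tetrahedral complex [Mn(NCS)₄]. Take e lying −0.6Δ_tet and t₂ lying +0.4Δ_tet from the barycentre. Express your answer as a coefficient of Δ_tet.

Each NCS⁻ contributes -1; 4 × (-1) = -4. With overall charge +0, Mn is in the +4 oxidation state.
Group 7 minus oxidation state +4 gives a d³ configuration for Mn⁴⁺.
Tetrahedral splitting is small, so the complex is high-spin.
Configuration: e² t₂¹.
CFSE = 2(-0.6Δ_tet) + 1(0.4Δ_tet) = -1.2Δ_tet + 0.4Δ_tet = -0.8Δ_tet.

-0.8 Δ_tet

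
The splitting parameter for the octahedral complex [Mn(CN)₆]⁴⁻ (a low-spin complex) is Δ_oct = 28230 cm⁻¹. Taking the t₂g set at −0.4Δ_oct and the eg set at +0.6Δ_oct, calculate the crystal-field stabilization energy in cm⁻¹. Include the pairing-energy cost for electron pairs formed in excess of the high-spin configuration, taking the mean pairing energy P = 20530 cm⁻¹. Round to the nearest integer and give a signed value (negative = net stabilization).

Each CN⁻ contributes -1; 6 × (-1) = -6. With overall charge -4, Mn is in the +2 oxidation state.
Group 7 minus oxidation state +2 gives a d⁵ configuration for Mn²⁺.
Electron filling gives t₂g⁵ eg⁰.
Orbital CFSE = 5(-0.4) + 0(0.6) = -2.0Δ_oct = -2.0 × 28230 = -56460 cm⁻¹.
Pairing penalty: 2 pairs vs 0 in the high-spin reference → 2 extra × P = 41060 cm⁻¹.
Combining: -56460 + 41060 = -15400 cm⁻¹.

-15400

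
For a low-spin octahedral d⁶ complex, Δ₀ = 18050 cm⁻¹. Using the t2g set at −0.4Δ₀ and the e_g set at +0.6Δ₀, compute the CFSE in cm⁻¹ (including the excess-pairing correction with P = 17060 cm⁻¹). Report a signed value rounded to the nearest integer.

-9200

Configuration: t2g^6 e_g^0.
CFSE(orbital) = 6×(-0.4Δ₀) + 0×(0.6Δ₀) = -2.4Δ₀; with Δ₀ = 18050 cm⁻¹ that is -43320 cm⁻¹.
Pairing penalty: 3 pairs vs 1 in the high-spin reference → 2 extra × P = 34120 cm⁻¹.
Net CFSE = -43320 + 34120 = -9200 cm⁻¹.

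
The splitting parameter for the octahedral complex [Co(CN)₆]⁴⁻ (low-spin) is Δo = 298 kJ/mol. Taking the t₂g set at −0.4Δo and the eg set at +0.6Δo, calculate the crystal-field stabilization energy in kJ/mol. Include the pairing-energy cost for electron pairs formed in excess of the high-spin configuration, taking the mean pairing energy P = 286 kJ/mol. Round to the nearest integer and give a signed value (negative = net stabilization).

-250

Each CN⁻ contributes -1; 6 × (-1) = -6. With overall charge -4, Co is in the +2 oxidation state.
Co²⁺: group 9, so d-count = 9 − 2 = 7.
Electron filling gives t₂g⁶ eg¹.
CFSE(orbital) = 6×(-0.4Δo) + 1×(0.6Δo) = -1.8Δo; with Δo = 298 kJ/mol that is -536 kJ/mol.
High-spin d⁷ would be t₂g⁵ eg² with 2 pairs; low-spin has 3, so 1 excess pair costs +1P = +286 kJ/mol.
Combining: -536 + 286 = -250 kJ/mol.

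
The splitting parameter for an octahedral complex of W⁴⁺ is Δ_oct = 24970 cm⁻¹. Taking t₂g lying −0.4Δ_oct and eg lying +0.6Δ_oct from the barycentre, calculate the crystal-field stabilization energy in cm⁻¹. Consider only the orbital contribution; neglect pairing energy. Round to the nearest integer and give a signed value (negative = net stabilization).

W is in group 6, so W⁴⁺ is d² (6 − 4 = 2).
Configuration: t₂g² eg⁰.
CFSE(orbital) = 2×(-0.4Δ_oct) + 0×(0.6Δ_oct) = -0.8Δ_oct; with Δ_oct = 24970 cm⁻¹ that is -19976 cm⁻¹.

-19976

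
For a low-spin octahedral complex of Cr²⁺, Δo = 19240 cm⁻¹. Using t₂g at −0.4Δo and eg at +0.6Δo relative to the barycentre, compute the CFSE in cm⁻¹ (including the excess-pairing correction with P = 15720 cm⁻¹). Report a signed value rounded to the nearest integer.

-15064

Group 6 minus oxidation state +2 gives a d⁴ configuration for Cr²⁺.
The d⁴ electrons fill as t₂g⁴ eg⁰.
Orbital CFSE = 4(-0.4) + 0(0.6) = -1.6Δo = -1.6 × 19240 = -30784 cm⁻¹.
High-spin d⁴ would be t₂g³ eg¹ with 0 pairs; low-spin has 1, so 1 excess pair costs +1P = +15720 cm⁻¹.
Overall CFSE = -30784 + 15720 = -15064 cm⁻¹.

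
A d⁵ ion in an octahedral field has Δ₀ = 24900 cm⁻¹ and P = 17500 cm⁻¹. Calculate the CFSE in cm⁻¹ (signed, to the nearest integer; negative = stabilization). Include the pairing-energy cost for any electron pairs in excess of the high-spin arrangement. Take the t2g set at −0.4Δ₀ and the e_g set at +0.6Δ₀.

Here Δ₀ > P (24900 > 17500), so the low-spin state is favoured.
Filling d⁵ accordingly: t2g^5 e_g^0.
Orbital CFSE = -2.0Δ₀ = -2.0 × 24900 = -49800 cm⁻¹.
Excess pairs vs high-spin: 2 − 0 = 2; pairing cost = +35000 cm⁻¹.
Net CFSE = -49800 + 35000 = -14800 cm⁻¹.

-14800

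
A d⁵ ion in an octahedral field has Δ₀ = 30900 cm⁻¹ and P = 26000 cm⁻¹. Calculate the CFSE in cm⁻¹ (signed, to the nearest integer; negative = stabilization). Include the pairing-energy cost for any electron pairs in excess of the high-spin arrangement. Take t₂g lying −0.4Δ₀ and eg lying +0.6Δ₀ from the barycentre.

-9800

Since Δ₀ = 30900 cm⁻¹ > P = 26000 cm⁻¹, the complex adopts the low-spin configuration.
That gives t₂g⁵ eg⁰.
Orbital CFSE = -2.0Δ₀ = -2.0 × 30900 = -61800 cm⁻¹.
Excess pairs vs high-spin: 2 − 0 = 2; pairing cost = +52000 cm⁻¹.
Net CFSE = -61800 + 52000 = -9800 cm⁻¹.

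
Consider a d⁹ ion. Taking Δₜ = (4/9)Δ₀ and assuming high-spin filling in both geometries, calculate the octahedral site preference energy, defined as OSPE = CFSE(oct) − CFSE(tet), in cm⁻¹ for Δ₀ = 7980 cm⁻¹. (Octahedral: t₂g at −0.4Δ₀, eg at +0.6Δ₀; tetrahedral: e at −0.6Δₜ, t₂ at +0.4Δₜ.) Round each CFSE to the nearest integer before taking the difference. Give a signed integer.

-3369

Octahedral high-spin t₂g⁶ eg³: CFSE = -0.6 × 7980 = -4788 cm⁻¹.
Tetrahedral: e⁴ t₂⁵, CFSE = 4(−0.6) + 5(+0.4) = -0.4Δₜ = -0.4 × (4/9) × 7980 = -1419 cm⁻¹.
OSPE = CFSE(oct) − CFSE(tet) = -4788 − (-1419) = -3369 cm⁻¹.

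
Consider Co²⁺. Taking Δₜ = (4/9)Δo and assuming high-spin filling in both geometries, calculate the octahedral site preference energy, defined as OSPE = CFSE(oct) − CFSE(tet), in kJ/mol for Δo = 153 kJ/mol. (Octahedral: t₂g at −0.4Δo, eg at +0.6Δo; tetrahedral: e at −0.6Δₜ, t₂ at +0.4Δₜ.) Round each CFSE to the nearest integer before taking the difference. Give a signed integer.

Co²⁺: group 9, so d-count = 9 − 2 = 7.
In an octahedral site d⁷ (HS) is t₂g⁵ eg², giving CFSE(oct) = -0.8Δo = -122 kJ/mol.
Tetrahedral: e⁴ t₂³, CFSE = 4(−0.6) + 3(+0.4) = -1.2Δₜ = -1.2 × (4/9) × 153 = -82 kJ/mol.
OSPE = -122 − (-82) = -40 kJ/mol.

-40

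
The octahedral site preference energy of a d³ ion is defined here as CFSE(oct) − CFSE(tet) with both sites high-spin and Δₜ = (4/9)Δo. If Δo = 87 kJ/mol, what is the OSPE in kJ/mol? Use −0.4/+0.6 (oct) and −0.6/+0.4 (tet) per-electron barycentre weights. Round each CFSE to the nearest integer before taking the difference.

-73

Octahedral (high-spin): t₂g³ eg⁰, CFSE = 3(−0.4) + 0(+0.6) = -1.2Δo = -1.2 × 87 = -104 kJ/mol.
Tetrahedral e² t₂¹ gives -0.8Δₜ = -0.8 × (4/9) × 87 = -31 kJ/mol.
OSPE = -104 − (-31) = -73 kJ/mol.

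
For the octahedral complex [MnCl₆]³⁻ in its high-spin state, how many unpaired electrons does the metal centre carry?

4

Each Cl⁻ contributes -1; 6 × (-1) = -6. With overall charge -3, Mn is in the +3 oxidation state.
Mn sits in group 7; removing 3 electrons leaves Mn³⁺ with 7 − 3 = 4 d electrons.
Configuration: t2g^3 e_g^1, giving 4 unpaired electrons.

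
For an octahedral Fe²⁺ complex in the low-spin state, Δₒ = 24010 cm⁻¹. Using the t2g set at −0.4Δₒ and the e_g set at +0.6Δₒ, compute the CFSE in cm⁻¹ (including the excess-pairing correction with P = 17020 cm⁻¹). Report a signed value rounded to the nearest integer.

Fe sits in group 8; removing 2 electrons leaves Fe²⁺ with 8 − 2 = 6 d electrons.
Electron filling gives t2g^6 e_g^0.
CFSE(orbital) = 6×(-0.4Δₒ) + 0×(0.6Δₒ) = -2.4Δₒ; with Δₒ = 24010 cm⁻¹ that is -57624 cm⁻¹.
Relative to high-spin t2g^4 e_g^2 (1 paired), the low-spin configuration has 2 additional pairs, contributing +2 × 17020 = +34040 cm⁻¹.
Net CFSE = -57624 + 34040 = -23584 cm⁻¹.

-23584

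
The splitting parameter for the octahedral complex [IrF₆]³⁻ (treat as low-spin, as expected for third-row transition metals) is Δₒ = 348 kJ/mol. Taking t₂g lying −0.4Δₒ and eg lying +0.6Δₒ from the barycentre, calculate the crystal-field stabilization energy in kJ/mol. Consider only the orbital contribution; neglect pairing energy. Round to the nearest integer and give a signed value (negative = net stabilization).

-835

Each F⁻ contributes -1; 6 × (-1) = -6. With overall charge -3, Ir is in the +3 oxidation state.
Ir is in group 9, so Ir³⁺ is d⁶ (9 − 3 = 6).
The d⁶ electrons fill as t₂g⁶ eg⁰.
The orbital stabilization is -2.4Δₒ = -2.4 × 348 = -835 kJ/mol.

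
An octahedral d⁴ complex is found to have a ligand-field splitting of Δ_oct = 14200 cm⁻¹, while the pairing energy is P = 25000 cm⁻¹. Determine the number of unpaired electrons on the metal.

4

With Δ_oct < P the complex is high-spin.
That gives t₂g³ eg¹.
Unpaired electrons: 4.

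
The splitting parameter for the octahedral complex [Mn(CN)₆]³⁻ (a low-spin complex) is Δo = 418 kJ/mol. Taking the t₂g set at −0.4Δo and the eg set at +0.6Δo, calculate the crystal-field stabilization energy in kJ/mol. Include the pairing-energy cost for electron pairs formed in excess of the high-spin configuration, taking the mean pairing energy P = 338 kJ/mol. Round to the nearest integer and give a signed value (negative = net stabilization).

Each CN⁻ contributes -1; 6 × (-1) = -6. With overall charge -3, Mn is in the +3 oxidation state.
Group 7 minus oxidation state +3 gives a d⁴ configuration for Mn³⁺.
Configuration: t₂g⁴ eg⁰.
CFSE(orbital) = 4×(-0.4Δo) + 0×(0.6Δo) = -1.6Δo; with Δo = 418 kJ/mol that is -669 kJ/mol.
High-spin d⁴ would be t₂g³ eg¹ with 0 pairs; low-spin has 1, so 1 excess pair costs +1P = +338 kJ/mol.
Combining: -669 + 338 = -331 kJ/mol.

-331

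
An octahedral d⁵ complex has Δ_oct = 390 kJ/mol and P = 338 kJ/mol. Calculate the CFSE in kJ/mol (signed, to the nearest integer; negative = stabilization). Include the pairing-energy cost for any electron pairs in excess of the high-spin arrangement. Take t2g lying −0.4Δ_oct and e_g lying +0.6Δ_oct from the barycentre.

-104

Δ_oct > P, so pairing is preferred: the ground state is low-spin.
Filling d⁵ accordingly: t2g^5 e_g^0.
Orbital CFSE = -2.0Δ_oct = -2.0 × 390 = -780 kJ/mol.
Excess pairs vs high-spin: 2 − 0 = 2; pairing cost = +676 kJ/mol.
Net CFSE = -780 + 676 = -104 kJ/mol.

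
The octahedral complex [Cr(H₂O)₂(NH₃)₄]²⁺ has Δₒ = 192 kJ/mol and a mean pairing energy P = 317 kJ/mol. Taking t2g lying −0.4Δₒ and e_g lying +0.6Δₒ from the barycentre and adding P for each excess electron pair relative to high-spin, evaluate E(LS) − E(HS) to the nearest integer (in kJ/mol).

125

Ligand charges: 2×(+0) from H₂O and 4×(+0) from NH₃ sum to +0; with overall charge +2, Cr is +2.
Cr is in group 6, so Cr²⁺ is d⁴ (6 − 2 = 4).
High-spin d⁴ fills as t2g^3 e_g^1 with CFSE 3(−0.4) + 1(+0.6) = -0.6Δₒ = -115 kJ/mol.
For low-spin the configuration is t2g^4 e_g^0: orbital energy -1.6 × 192 = -307 kJ/mol, and 1 additional pair relative to high-spin adds 317 kJ/mol, giving 10 kJ/mol.
E(LS) − E(HS) = 10 − (-115) = 125 kJ/mol.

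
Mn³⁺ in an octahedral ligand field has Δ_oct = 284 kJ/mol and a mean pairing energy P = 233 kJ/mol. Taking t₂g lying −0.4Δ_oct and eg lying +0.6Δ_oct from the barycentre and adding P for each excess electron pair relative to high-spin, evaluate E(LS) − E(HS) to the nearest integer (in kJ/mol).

Mn sits in group 7; removing 3 electrons leaves Mn³⁺ with 7 − 3 = 4 d electrons.
High-spin d⁴ fills as t₂g³ eg¹ with CFSE 3(−0.4) + 1(+0.6) = -0.6Δ_oct = -170 kJ/mol.
For low-spin the configuration is t₂g⁴ eg⁰: orbital energy -1.6 × 284 = -454 kJ/mol, and 1 additional pair relative to high-spin adds 233 kJ/mol, giving -221 kJ/mol.
E(LS) − E(HS) = -221 − (-170) = -51 kJ/mol.

-51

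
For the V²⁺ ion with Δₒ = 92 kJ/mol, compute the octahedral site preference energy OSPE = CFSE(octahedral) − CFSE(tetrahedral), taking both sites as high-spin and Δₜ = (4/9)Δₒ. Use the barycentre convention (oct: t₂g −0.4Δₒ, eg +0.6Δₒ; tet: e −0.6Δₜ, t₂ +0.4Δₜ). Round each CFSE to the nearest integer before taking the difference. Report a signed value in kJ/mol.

-77

V sits in group 5; removing 2 electrons leaves V²⁺ with 5 − 2 = 3 d electrons.
Octahedral (high-spin): t₂g³ eg⁰, CFSE = 3(−0.4) + 0(+0.6) = -1.2Δₒ = -1.2 × 92 = -110 kJ/mol.
Tetrahedral e² t₂¹ gives -0.8Δₜ = -0.8 × (4/9) × 92 = -33 kJ/mol.
OSPE = CFSE(oct) − CFSE(tet) = -110 − (-33) = -77 kJ/mol.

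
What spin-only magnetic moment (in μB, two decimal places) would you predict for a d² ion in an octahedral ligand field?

Configuration: t2g^2 e_g^0 → 2 unpaired electrons.
μ(spin-only) = √[2(2+2)] = √8 ≈ 2.83 μB.

2.83 μB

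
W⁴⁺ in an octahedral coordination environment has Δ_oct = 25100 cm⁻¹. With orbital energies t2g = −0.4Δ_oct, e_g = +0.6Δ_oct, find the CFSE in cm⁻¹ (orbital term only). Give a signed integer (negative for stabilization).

W is in group 6, so W⁴⁺ is d² (6 − 4 = 2).
For octahedral d² the high- and low-spin configurations coincide.
Configuration: t2g^2 e_g^0.
Orbital CFSE = 2(-0.4) + 0(0.6) = -0.8Δ_oct = -0.8 × 25100 = -20080 cm⁻¹.

-20080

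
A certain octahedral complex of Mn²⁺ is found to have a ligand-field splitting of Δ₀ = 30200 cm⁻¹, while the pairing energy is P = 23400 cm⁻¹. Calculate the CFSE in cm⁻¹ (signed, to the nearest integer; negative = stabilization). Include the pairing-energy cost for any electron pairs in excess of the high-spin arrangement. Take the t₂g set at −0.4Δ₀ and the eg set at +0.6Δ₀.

-13600

Mn sits in group 7; removing 2 electrons leaves Mn²⁺ with 7 − 2 = 5 d electrons.
Since Δ₀ = 30200 cm⁻¹ > P = 23400 cm⁻¹, the complex adopts the low-spin configuration.
Filling d⁵ accordingly: t₂g⁵ eg⁰.
Orbital CFSE = -2.0Δ₀ = -2.0 × 30200 = -60400 cm⁻¹.
Excess pairs vs high-spin: 2 − 0 = 2; pairing cost = +46800 cm⁻¹.
Net CFSE = -60400 + 46800 = -13600 cm⁻¹.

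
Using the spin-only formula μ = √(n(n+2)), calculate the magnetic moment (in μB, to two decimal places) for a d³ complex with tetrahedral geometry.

3.87 μB

Tetrahedral fields are weak (Δₜ ≈ 4/9 Δₒ), so electrons fill high-spin.
Configuration: e^2 t2^1 → 3 unpaired electrons.
μ(spin-only) = √[3(3+2)] = √15 ≈ 3.87 μB.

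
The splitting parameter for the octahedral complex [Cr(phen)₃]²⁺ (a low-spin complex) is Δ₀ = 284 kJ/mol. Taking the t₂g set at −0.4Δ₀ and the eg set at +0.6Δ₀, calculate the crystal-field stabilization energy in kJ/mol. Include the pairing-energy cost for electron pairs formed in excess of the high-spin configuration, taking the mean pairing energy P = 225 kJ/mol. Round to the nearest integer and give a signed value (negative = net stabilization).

phen is neutral, so the +2 overall charge sits on Cr: oxidation state +2.
Cr²⁺: group 6, so d-count = 6 − 2 = 4.
Configuration: t₂g⁴ eg⁰.
The orbital stabilization is -1.6Δ₀ = -1.6 × 284 = -454 kJ/mol.
Pairing penalty: 1 pair vs 0 in the high-spin reference → 1 extra × P = 225 kJ/mol.
Net CFSE = -454 + 225 = -229 kJ/mol.

-229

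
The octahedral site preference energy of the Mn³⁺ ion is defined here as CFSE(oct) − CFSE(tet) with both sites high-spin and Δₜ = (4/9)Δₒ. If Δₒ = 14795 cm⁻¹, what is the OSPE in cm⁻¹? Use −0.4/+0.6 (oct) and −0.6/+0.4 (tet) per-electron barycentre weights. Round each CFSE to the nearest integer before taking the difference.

-6247

Group 7 minus oxidation state +3 gives a d⁴ configuration for Mn³⁺.
Octahedral high-spin t₂g³ eg¹: CFSE = -0.6 × 14795 = -8877 cm⁻¹.
Tetrahedral e² t₂² gives -0.4Δₜ = -0.4 × (4/9) × 14795 = -2630 cm⁻¹.
OSPE = CFSE(oct) − CFSE(tet) = -8877 − (-2630) = -6247 cm⁻¹.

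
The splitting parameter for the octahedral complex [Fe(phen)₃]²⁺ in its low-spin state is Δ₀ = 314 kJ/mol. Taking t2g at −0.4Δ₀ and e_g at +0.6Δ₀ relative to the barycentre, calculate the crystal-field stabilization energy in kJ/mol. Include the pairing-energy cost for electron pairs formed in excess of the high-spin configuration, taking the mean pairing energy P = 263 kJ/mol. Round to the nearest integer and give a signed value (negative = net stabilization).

-228

phen is neutral, so the +2 overall charge sits on Fe: oxidation state +2.
Fe sits in group 8; removing 2 electrons leaves Fe²⁺ with 8 − 2 = 6 d electrons.
Electron filling gives t2g^6 e_g^0.
The orbital stabilization is -2.4Δ₀ = -2.4 × 314 = -754 kJ/mol.
Pairing penalty: 3 pairs vs 1 in the high-spin reference → 2 extra × P = 526 kJ/mol.
Combining: -754 + 526 = -228 kJ/mol.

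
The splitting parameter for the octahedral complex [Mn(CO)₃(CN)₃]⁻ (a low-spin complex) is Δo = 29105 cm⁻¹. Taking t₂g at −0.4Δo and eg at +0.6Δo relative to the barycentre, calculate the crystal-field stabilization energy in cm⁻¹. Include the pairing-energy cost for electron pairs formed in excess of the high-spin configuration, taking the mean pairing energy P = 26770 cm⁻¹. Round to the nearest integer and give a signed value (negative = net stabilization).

Ligand charges: 3×(+0) from CO and 3×(-1) from CN⁻ sum to -3; with overall charge -1, Mn is +2.
Mn²⁺: group 7, so d-count = 7 − 2 = 5.
Electron filling gives t₂g⁵ eg⁰.
The orbital stabilization is -2.0Δo = -2.0 × 29105 = -58210 cm⁻¹.
Relative to high-spin t₂g³ eg² (0 paired), the low-spin configuration has 2 additional pairs, contributing +2 × 26770 = +53540 cm⁻¹.
Combining: -58210 + 53540 = -4670 cm⁻¹.

-4670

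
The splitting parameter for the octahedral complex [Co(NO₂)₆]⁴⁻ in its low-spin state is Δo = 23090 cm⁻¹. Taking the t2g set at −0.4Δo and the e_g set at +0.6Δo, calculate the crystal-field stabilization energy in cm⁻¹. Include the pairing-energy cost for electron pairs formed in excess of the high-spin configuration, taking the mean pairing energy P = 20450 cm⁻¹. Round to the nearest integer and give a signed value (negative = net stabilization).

Each NO₂⁻ contributes -1; 6 × (-1) = -6. With overall charge -4, Co is in the +2 oxidation state.
Co sits in group 9; removing 2 electrons leaves Co²⁺ with 9 − 2 = 7 d electrons.
Configuration: t2g^6 e_g^1.
CFSE(orbital) = 6×(-0.4Δo) + 1×(0.6Δo) = -1.8Δo; with Δo = 23090 cm⁻¹ that is -41562 cm⁻¹.
High-spin d⁷ would be t2g^5 e_g^2 with 2 pairs; low-spin has 3, so 1 excess pair costs +1P = +20450 cm⁻¹.
Net CFSE = -41562 + 20450 = -21112 cm⁻¹.

-21112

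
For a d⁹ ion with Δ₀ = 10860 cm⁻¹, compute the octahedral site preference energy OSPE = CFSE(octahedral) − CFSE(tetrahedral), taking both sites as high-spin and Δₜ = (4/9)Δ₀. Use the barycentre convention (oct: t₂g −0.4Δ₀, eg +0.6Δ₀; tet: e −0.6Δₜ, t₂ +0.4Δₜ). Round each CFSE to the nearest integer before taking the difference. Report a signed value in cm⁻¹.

-4585

Octahedral high-spin t2g^6 e_g^3: CFSE = -0.6 × 10860 = -6516 cm⁻¹.
In a tetrahedral site the filling is e^4 t2^5: CFSE(tet) = -0.4Δₜ = -0.4 × (4/9)(10860) = -1931 cm⁻¹.
Subtracting, OSPE = -6516 − (-1931) = -4585 cm⁻¹.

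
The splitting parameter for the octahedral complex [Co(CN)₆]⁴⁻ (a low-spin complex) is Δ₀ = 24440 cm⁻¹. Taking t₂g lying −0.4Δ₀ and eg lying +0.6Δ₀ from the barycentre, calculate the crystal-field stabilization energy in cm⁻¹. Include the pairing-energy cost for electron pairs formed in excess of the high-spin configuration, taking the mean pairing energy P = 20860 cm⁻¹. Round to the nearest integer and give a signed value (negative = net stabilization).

-23132

Each CN⁻ contributes -1; 6 × (-1) = -6. With overall charge -4, Co is in the +2 oxidation state.
Group 9 minus oxidation state +2 gives a d⁷ configuration for Co²⁺.
The d⁷ electrons fill as t₂g⁶ eg¹.
CFSE(orbital) = 6×(-0.4Δ₀) + 1×(0.6Δ₀) = -1.8Δ₀; with Δ₀ = 24440 cm⁻¹ that is -43992 cm⁻¹.
Relative to high-spin t₂g⁵ eg² (2 paired), the low-spin configuration has 1 additional pair, contributing +1 × 20860 = +20860 cm⁻¹.
Overall CFSE = -43992 + 20860 = -23132 cm⁻¹.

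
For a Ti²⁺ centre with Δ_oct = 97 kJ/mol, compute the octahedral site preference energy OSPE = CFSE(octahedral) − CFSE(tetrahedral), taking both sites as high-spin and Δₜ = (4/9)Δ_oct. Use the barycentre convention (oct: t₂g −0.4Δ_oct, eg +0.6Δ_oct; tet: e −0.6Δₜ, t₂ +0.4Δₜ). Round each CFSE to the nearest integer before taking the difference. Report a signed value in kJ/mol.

-26

Group 4 minus oxidation state +2 gives a d² configuration for Ti²⁺.
Octahedral (high-spin): t₂g² eg⁰, CFSE = 2(−0.4) + 0(+0.6) = -0.8Δ_oct = -0.8 × 97 = -78 kJ/mol.
Tetrahedral e² t₂⁰ gives -1.2Δₜ = -1.2 × (4/9) × 97 = -52 kJ/mol.
OSPE = CFSE(oct) − CFSE(tet) = -78 − (-52) = -26 kJ/mol.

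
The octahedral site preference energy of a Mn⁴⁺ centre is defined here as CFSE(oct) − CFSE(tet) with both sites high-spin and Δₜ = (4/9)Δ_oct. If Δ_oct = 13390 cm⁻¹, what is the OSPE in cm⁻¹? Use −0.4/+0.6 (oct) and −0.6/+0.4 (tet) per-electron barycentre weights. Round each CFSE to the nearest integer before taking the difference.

Group 7 minus oxidation state +4 gives a d³ configuration for Mn⁴⁺.
Octahedral high-spin t2g^3 e_g^0: CFSE = -1.2 × 13390 = -16068 cm⁻¹.
In a tetrahedral site the filling is e^2 t2^1: CFSE(tet) = -0.8Δₜ = -0.8 × (4/9)(13390) = -4761 cm⁻¹.
Subtracting, OSPE = -16068 − (-4761) = -11307 cm⁻¹.

-11307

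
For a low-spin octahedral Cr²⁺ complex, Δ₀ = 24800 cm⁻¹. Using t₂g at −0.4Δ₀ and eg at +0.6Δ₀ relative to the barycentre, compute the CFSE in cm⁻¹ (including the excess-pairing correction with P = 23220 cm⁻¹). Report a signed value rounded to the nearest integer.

-16460

Cr²⁺: group 6, so d-count = 6 − 2 = 4.
The d⁴ electrons fill as t₂g⁴ eg⁰.
CFSE(orbital) = 4×(-0.4Δ₀) + 0×(0.6Δ₀) = -1.6Δ₀; with Δ₀ = 24800 cm⁻¹ that is -39680 cm⁻¹.
Pairing penalty: 1 pair vs 0 in the high-spin reference → 1 extra × P = 23220 cm⁻¹.
Combining: -39680 + 23220 = -16460 cm⁻¹.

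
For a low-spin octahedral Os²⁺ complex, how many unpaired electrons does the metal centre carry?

Os²⁺: group 8, so d-count = 8 − 2 = 6.
Configuration: t2g^6 e_g^0, giving 0 unpaired electrons.

0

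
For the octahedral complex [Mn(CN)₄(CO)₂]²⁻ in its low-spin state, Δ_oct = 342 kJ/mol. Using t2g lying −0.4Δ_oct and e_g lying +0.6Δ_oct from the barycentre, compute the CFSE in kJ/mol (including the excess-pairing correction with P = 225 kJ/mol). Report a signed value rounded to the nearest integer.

Ligand charges: 4×(-1) from CN⁻ and 2×(+0) from CO sum to -4; with overall charge -2, Mn is +2.
Group 7 minus oxidation state +2 gives a d⁵ configuration for Mn²⁺.
Electron filling gives t2g^5 e_g^0.
Orbital CFSE = 5(-0.4) + 0(0.6) = -2.0Δ_oct = -2.0 × 342 = -684 kJ/mol.
Relative to high-spin t2g^3 e_g^2 (0 paired), the low-spin configuration has 2 additional pairs, contributing +2 × 225 = +450 kJ/mol.
Combining: -684 + 450 = -234 kJ/mol.

-234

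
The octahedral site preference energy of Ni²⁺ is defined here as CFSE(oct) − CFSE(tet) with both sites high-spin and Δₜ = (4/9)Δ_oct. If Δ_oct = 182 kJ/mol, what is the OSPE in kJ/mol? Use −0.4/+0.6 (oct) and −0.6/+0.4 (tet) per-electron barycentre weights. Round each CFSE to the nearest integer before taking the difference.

-153

Ni sits in group 10; removing 2 electrons leaves Ni²⁺ with 10 − 2 = 8 d electrons.
In an octahedral site d⁸ (HS) is t₂g⁶ eg², giving CFSE(oct) = -1.2Δ_oct = -218 kJ/mol.
Tetrahedral: e⁴ t₂⁴, CFSE = 4(−0.6) + 4(+0.4) = -0.8Δₜ = -0.8 × (4/9) × 182 = -65 kJ/mol.
Subtracting, OSPE = -218 − (-65) = -153 kJ/mol.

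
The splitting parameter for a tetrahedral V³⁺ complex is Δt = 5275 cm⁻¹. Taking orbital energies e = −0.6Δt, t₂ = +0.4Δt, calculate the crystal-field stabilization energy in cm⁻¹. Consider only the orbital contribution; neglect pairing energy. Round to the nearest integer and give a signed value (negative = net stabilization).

-6330

Group 5 minus oxidation state +3 gives a d² configuration for V³⁺.
With tetrahedral geometry the complex is necessarily high-spin.
Electron filling gives e² t₂⁰.
CFSE(orbital) = 2×(-0.6Δt) + 0×(0.4Δt) = -1.2Δt; with Δt = 5275 cm⁻¹ that is -6330 cm⁻¹.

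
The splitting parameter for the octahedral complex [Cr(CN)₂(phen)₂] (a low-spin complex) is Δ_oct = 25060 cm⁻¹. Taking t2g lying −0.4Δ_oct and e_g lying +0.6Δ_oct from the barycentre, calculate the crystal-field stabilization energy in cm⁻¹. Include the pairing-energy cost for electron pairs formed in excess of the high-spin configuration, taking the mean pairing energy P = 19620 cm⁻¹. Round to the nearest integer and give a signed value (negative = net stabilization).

-20476

Ligand charges: 2×(-1) from CN⁻ and 2×(+0) from phen sum to -2; with overall charge +0, Cr is +2.
Cr sits in group 6; removing 2 electrons leaves Cr²⁺ with 6 − 2 = 4 d electrons.
Electron filling gives t2g^4 e_g^0.
CFSE(orbital) = 4×(-0.4Δ_oct) + 0×(0.6Δ_oct) = -1.6Δ_oct; with Δ_oct = 25060 cm⁻¹ that is -40096 cm⁻¹.
High-spin d⁴ would be t2g^3 e_g^1 with 0 pairs; low-spin has 1, so 1 excess pair costs +1P = +19620 cm⁻¹.
Overall CFSE = -40096 + 19620 = -20476 cm⁻¹.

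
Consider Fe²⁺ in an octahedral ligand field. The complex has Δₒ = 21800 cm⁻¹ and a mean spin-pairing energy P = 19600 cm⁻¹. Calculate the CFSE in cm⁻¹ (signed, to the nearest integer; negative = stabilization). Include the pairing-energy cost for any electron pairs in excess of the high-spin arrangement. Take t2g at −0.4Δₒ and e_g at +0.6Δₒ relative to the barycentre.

Fe sits in group 8; removing 2 electrons leaves Fe²⁺ with 8 − 2 = 6 d electrons.
With Δₒ > P the complex is low-spin.
Filling d⁶ accordingly: t2g^6 e_g^0.
Orbital CFSE = -2.4Δₒ = -2.4 × 21800 = -52320 cm⁻¹.
Excess pairs vs high-spin: 3 − 1 = 2; pairing cost = +39200 cm⁻¹.
Net CFSE = -52320 + 39200 = -13120 cm⁻¹.

-13120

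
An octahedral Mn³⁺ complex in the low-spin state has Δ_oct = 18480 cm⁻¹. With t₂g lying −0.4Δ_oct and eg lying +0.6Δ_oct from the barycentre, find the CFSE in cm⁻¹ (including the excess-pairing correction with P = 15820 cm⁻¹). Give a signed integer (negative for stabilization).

-13748

Group 7 minus oxidation state +3 gives a d⁴ configuration for Mn³⁺.
Electron filling gives t₂g⁴ eg⁰.
The orbital stabilization is -1.6Δ_oct = -1.6 × 18480 = -29568 cm⁻¹.
High-spin d⁴ would be t₂g³ eg¹ with 0 pairs; low-spin has 1, so 1 excess pair costs +1P = +15820 cm⁻¹.
Combining: -29568 + 15820 = -13748 cm⁻¹.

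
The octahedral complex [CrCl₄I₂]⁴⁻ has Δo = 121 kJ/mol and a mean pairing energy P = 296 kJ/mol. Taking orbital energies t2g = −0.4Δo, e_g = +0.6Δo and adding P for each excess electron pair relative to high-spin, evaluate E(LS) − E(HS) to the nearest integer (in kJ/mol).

Ligand charges: 4×(-1) from Cl⁻ and 2×(-1) from I⁻ sum to -6; with overall charge -4, Cr is +2.
Group 6 minus oxidation state +2 gives a d⁴ configuration for Cr²⁺.
High-spin d⁴ fills as t2g^3 e_g^1 with CFSE 3(−0.4) + 1(+0.6) = -0.6Δo = -73 kJ/mol.
Low-spin: t2g^4 e_g^0, orbital CFSE = -1.6Δo = -194 kJ/mol; plus 1 excess pair × P = +296 kJ/mol; total 102 kJ/mol.
Thus E(LS) − E(HS) = 175 kJ/mol.

175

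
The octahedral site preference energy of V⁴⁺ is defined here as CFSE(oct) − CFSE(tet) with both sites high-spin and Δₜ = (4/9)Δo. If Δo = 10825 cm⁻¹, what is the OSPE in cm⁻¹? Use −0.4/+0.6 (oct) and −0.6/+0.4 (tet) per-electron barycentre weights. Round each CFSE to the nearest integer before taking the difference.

-1443

Group 5 minus oxidation state +4 gives a d¹ configuration for V⁴⁺.
Octahedral high-spin t₂g¹ eg⁰: CFSE = -0.4 × 10825 = -4330 cm⁻¹.
Tetrahedral e¹ t₂⁰ gives -0.6Δₜ = -0.6 × (4/9) × 10825 = -2887 cm⁻¹.
OSPE = -4330 − (-2887) = -1443 cm⁻¹.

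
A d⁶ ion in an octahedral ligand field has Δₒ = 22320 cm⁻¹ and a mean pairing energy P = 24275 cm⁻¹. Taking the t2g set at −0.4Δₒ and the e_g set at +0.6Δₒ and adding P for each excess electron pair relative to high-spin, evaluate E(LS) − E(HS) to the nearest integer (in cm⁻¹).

3910

High-spin: t2g^4 e_g^2, CFSE = -0.4Δₒ = -8928 cm⁻¹.
Low-spin t2g^6 e_g^0 gives -2.4Δₒ = -53568 cm⁻¹, but forming 2 extra pairs costs 2P = 48550 cm⁻¹, so E(LS) = -53568 + 48550 = -5018 cm⁻¹.
Thus E(LS) − E(HS) = 3910 cm⁻¹.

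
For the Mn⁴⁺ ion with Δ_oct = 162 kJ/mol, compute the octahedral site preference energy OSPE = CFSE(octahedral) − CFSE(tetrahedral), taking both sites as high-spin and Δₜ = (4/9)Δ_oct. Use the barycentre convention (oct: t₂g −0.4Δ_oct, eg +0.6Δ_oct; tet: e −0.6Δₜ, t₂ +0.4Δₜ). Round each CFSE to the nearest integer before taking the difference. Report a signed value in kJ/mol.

Group 7 minus oxidation state +4 gives a d³ configuration for Mn⁴⁺.
Octahedral (high-spin): t₂g³ eg⁰, CFSE = 3(−0.4) + 0(+0.6) = -1.2Δ_oct = -1.2 × 162 = -194 kJ/mol.
Tetrahedral e² t₂¹ gives -0.8Δₜ = -0.8 × (4/9) × 162 = -58 kJ/mol.
OSPE = -194 − (-58) = -136 kJ/mol.

-136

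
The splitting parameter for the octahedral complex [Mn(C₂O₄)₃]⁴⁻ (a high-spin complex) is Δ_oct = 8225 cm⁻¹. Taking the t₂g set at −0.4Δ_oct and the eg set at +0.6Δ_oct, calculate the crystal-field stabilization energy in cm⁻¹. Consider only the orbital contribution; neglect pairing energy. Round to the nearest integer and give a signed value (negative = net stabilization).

0

Each C₂O₄²⁻ contributes -2; 3 × (-2) = -6. With overall charge -4, Mn is in the +2 oxidation state.
Mn²⁺: group 7, so d-count = 7 − 2 = 5.
Electron filling gives t₂g³ eg².
Orbital CFSE = 3(-0.4) + 2(0.6) = 0.0Δ_oct = 0.0 × 8225 = 0 cm⁻¹.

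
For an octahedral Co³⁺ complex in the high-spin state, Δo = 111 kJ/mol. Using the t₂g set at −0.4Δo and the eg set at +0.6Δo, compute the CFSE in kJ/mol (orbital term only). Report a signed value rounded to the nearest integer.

-44

Co³⁺: group 9, so d-count = 9 − 3 = 6.
Electron filling gives t₂g⁴ eg².
CFSE(orbital) = 4×(-0.4Δo) + 2×(0.6Δo) = -0.4Δo; with Δo = 111 kJ/mol that is -44 kJ/mol.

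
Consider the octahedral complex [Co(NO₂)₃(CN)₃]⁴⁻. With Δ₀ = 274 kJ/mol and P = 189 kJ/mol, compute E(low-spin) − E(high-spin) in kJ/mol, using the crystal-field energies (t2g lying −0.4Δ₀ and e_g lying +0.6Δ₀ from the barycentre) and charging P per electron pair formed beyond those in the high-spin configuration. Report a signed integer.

Ligand charges: 3×(-1) from NO₂⁻ and 3×(-1) from CN⁻ sum to -6; with overall charge -4, Co is +2.
Co²⁺: group 9, so d-count = 9 − 2 = 7.
High-spin d⁷ fills as t2g^5 e_g^2 with CFSE 5(−0.4) + 2(+0.6) = -0.8Δ₀ = -219 kJ/mol.
For low-spin the configuration is t2g^6 e_g^1: orbital energy -1.8 × 274 = -493 kJ/mol, and 1 additional pair relative to high-spin adds 189 kJ/mol, giving -304 kJ/mol.
Thus E(LS) − E(HS) = -85 kJ/mol.

-85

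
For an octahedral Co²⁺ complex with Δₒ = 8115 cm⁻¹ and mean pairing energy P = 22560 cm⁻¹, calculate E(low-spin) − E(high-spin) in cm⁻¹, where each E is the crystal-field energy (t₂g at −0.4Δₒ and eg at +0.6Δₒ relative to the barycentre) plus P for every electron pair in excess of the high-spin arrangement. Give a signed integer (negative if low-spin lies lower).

14445

Co sits in group 9; removing 2 electrons leaves Co²⁺ with 9 − 2 = 7 d electrons.
In the high-spin limit (t₂g⁵ eg²) the orbital term is -0.8Δₒ = -6492 cm⁻¹, with no excess pairing.
Low-spin: t₂g⁶ eg¹, orbital CFSE = -1.8Δₒ = -14607 cm⁻¹; plus 1 excess pair × P = +22560 cm⁻¹; total 7953 cm⁻¹.
The difference is 7953 − (-6492) = 14445 cm⁻¹, so high-spin lies lower.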